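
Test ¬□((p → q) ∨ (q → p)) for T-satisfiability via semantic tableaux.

No, unsatisfiable

1. ¬□((p → q) ∨ (q → p)), w0
2. ¬((p → q) ∨ (q → p)), w1   [¬□-rule on 1: fresh world w1, w0Rw1]
3. ¬(p → q), w1   [¬∨-rule on 2]
4. ¬(q → p), w1   [¬∨-rule on 2]
5. p, w1   [¬→-rule on 3]
6. ¬q, w1   [¬→-rule on 3]
7. q, w1   [¬→-rule on 4]
8. ¬p, w1   [¬→-rule on 4]
Accessibility: w0Rw0, w0Rw1, w1Rw1
Branch closes: q and ¬q both at w1.
Every branch closes; the branch above is one of them.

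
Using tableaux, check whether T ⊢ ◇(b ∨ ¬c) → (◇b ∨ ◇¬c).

Valid in T

Tableau for the negation ¬(◇(b ∨ ¬c) → (◇b ∨ ◇¬c)):
1. ¬(◇(b ∨ ¬c) → (◇b ∨ ◇¬c)), u
2. ◇(b ∨ ¬c), u   [¬→-rule on 1]
3. ¬(◇b ∨ ◇¬c), u   [¬→-rule on 1]
4. ¬◇b, u   [¬∨-rule on 3]
5. ¬◇¬c, u   [¬∨-rule on 3]
6. ¬b, u   [¬◇-rule on 4 via uRu]
7. c, u   [¬◇-rule on 5 via uRu]
8. b ∨ ¬c, v   [◇-rule on 2: fresh world v, uRv]
9. ¬b, v   [¬◇-rule on 4 via uRv]
10. c, v   [¬◇-rule on 5 via uRv]
11. ¬c, v   [∨-rule on 8 (branches; this branch)]
Accessibility: uRu, uRv, vRv
Branch closes: c and ¬c both at v.
All branches of the negation close; one closing branch shown above.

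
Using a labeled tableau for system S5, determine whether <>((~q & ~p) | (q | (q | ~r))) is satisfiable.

1. <>((~q & ~p) | (q | (q | ~r))), u
2. (~q & ~p) | (q | (q | ~r)), v
3. q | (q | ~r), v
4. q | ~r, v
5. ~r, v
Accessibility: uRu, uRv, vRu, vRv

Yes, satisfiable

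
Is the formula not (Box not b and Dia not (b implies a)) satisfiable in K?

1. not (Box not b and Dia not (b implies a)), u
2. not Dia not (b implies a), u

Satisfiable (open branch found)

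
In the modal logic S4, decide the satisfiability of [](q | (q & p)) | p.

Satisfiable

1. [](q | (q & p)) | p, u
2. p, u
Accessibility: uRu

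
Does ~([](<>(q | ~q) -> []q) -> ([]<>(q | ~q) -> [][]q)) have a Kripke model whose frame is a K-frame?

No, unsatisfiable

1. ~([](<>(q | ~q) -> []q) -> ([]<>(q | ~q) -> [][]q)), u
2. [](<>(q | ~q) -> []q), u   [~->-rule on 1]
3. ~([]<>(q | ~q) -> [][]q), u   [~->-rule on 1]
4. []<>(q | ~q), u   [~->-rule on 3]
5. ~[][]q, u   [~->-rule on 3]
6. ~[]q, v   [~[]-rule on 5: fresh world v, uRv]
7. <>(q | ~q) -> []q, v   [[]-rule on 2 via uRv]
8. <>(q | ~q), v   [[]-rule on 4 via uRv]
9. ~<>(q | ~q), v   [->-rule on 7 (branches; this branch)]
10. ~q, w   [~[]-rule on 6: fresh world w, vRw]
11. ~(q | ~q), w   [~<>-rule on 9 via vRw]
12. q, w   [~|-rule on 11]
Accessibility: uRv, vRw
Branch closes: q and ~q both at w.
Every branch closes; the branch above is one of them.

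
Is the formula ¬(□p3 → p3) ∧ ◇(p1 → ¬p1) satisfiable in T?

No, unsatisfiable

1. ¬(□p3 → p3) ∧ ◇(p1 → ¬p1), 0
2. ¬(□p3 → p3), 0
3. ◇(p1 → ¬p1), 0
4. □p3, 0
5. ¬p3, 0
6. p3, 0
Accessibility: 0R0
Branch closes: p3 and ¬p3 both at 0.
All branches of the tableau close; one closing branch shown above.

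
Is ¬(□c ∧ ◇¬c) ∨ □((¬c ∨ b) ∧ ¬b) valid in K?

Valid in K

Tableau for the negation ¬(¬(□c ∧ ◇¬c) ∨ □((¬c ∨ b) ∧ ¬b)):
1. ¬(¬(□c ∧ ◇¬c) ∨ □((¬c ∨ b) ∧ ¬b)), w0
2. □c ∧ ◇¬c, w0   [¬∨-rule on 1]
3. ¬□((¬c ∨ b) ∧ ¬b), w0   [¬∨-rule on 1]
4. □c, w0   [∧-rule on 2]
5. ◇¬c, w0   [∧-rule on 2]
6. ¬((¬c ∨ b) ∧ ¬b), w1   [¬□-rule on 3: fresh world w1, w0Rw1]
7. c, w1   [□-rule on 4 via w0Rw1]
8. ¬(¬c ∨ b), w1   [¬∧-rule on 6 (branches; this branch)]
9. ¬b, w1   [¬∨-rule on 8]
10. ¬c, w2   [◇-rule on 5: fresh world w2, w0Rw2]
11. c, w2   [□-rule on 4 via w0Rw2]
Accessibility: w0Rw1, w0Rw2
Branch closes: c and ¬c both at w2.
All branches of the negation close; one closing branch shown above.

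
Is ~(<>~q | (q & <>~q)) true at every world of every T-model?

Tableau for the negation <>~q | (q & <>~q):
1. <>~q | (q & <>~q), w0
2. q & <>~q, w0
3. q, w0
4. <>~q, w0
5. ~q, w1
Accessibility: w0Rw0, w0Rw1, w1Rw1
The negation has an open branch (countermodel exists).

Invalid (countermodel exists)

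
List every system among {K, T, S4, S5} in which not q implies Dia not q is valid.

T-tableau for the negation not (not q implies Dia not q):
1. not (not q implies Dia not q), u
2. not q, u   [neg-implies-rule on 1]
3. not Dia not q, u   [neg-implies-rule on 1]
4. q, u   [neg-Dia-rule on 3 via uRu]
Accessibility: uRu
Branch closes: q and not q both at u.
Every branch closes (one shown): valid in T, hence also in S4, S5 (every theorem of T is a theorem of S4 and S5).
K-tableau for the negation not (not q implies Dia not q):
1. not (not q implies Dia not q), u
2. not q, u   [neg-implies-rule on 1]
3. not Dia not q, u   [neg-implies-rule on 1]
Complete open branch: countermodel on a K-frame, so not valid in K.

T, S4, S5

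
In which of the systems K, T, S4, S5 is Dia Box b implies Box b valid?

S5

S5-tableau for the negation not (Dia Box b implies Box b):
1. not (Dia Box b implies Box b), u
2. Dia Box b, u   [neg-implies-rule on 1]
3. not Box b, u   [neg-implies-rule on 1]
4. Box b, v   [Dia-rule on 2: fresh world v, uRv]
5. b, u   [Box-rule on 4 via vRu]
6. b, v   [Box-rule on 4 via vRv]
7. not b, w   [neg-Box-rule on 3: fresh world w, uRw]
8. b, w   [Box-rule on 4 via vRw]
Accessibility: uRu, uRv, uRw, vRu, vRv, vRw, wRu, wRv, wRw
Branch closes: b and not b both at w.
Every branch closes (one shown): valid in S5.
S4-tableau for the negation not (Dia Box b implies Box b):
1. not (Dia Box b implies Box b), u
2. Dia Box b, u   [neg-implies-rule on 1]
3. not Box b, u   [neg-implies-rule on 1]
4. Box b, v   [Dia-rule on 2: fresh world v, uRv]
5. b, v   [Box-rule on 4 via vRv]
6. not b, w   [neg-Box-rule on 3: fresh world w, uRw]
Accessibility: uRu, uRv, uRw, vRv, wRw
Complete open branch: countermodel on an S4-frame, so not valid in S4, nor in K, T (the same frame is also a K-frame and a T-frame).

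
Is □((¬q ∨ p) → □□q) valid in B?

Tableau for the negation ¬□((¬q ∨ p) → □□q):
1. ¬□((¬q ∨ p) → □□q), u
2. ¬((¬q ∨ p) → □□q), v   [¬□-rule on 1: fresh world v, uRv]
3. ¬q ∨ p, v   [¬→-rule on 2]
4. ¬□□q, v   [¬→-rule on 2]
5. p, v   [∨-rule on 3 (branches; this branch)]
6. ¬□q, w   [¬□-rule on 4: fresh world w, vRw]
7. ¬q, x   [¬□-rule on 6: fresh world x, wRx]
Accessibility: uRu, uRv, vRu, vRv, vRw, wRv, wRw, wRx, xRw, xRx
The negation has an open branch (countermodel exists).

Invalid (countermodel exists)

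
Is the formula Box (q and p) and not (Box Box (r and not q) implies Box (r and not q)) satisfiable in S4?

1. Box (q and p) and not (Box Box (r and not q) implies Box (r and not q)), w0
2. Box (q and p), w0
3. not (Box Box (r and not q) implies Box (r and not q)), w0
4. Box Box (r and not q), w0
5. not Box (r and not q), w0
6. q and p, w0
7. q, w0
8. p, w0
9. Box (r and not q), w0
10. r and not q, w0
11. r, w0
12. not q, w0
Accessibility: w0Rw0
Branch closes: q and not q both at w0.
All branches of the tableau close; one closing branch shown above.

No, unsatisfiable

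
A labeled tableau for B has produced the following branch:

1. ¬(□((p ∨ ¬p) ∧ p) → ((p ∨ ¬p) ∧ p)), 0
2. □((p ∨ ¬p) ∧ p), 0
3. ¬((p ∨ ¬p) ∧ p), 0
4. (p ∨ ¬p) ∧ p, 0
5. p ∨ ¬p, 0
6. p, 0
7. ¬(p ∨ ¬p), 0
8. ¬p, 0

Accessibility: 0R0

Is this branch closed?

Both p and ¬p appear at 0.

Closed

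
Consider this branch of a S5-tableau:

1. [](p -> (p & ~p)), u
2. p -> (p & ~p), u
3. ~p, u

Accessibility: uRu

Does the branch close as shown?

No world carries both an atom and its negation.

Not closed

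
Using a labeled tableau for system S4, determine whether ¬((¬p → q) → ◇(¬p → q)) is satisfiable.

No, unsatisfiable

1. ¬((¬p → q) → ◇(¬p → q)), w0
2. ¬p → q, w0
3. ¬◇(¬p → q), w0
4. ¬(¬p → q), w0
5. ¬p, w0
6. ¬q, w0
7. q, w0
Accessibility: w0Rw0
Branch closes: q and ¬q both at w0.
(One branch shown.) All branches close.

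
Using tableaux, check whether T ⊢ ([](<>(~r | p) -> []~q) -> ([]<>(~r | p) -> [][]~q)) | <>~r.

Tableau for the negation ~(([](<>(~r | p) -> []~q) -> ([]<>(~r | p) -> [][]~q)) | <>~r):
1. ~(([](<>(~r | p) -> []~q) -> ([]<>(~r | p) -> [][]~q)) | <>~r), w0
2. ~([](<>(~r | p) -> []~q) -> ([]<>(~r | p) -> [][]~q)), w0   [~|-rule on 1]
3. ~<>~r, w0   [~|-rule on 1]
4. [](<>(~r | p) -> []~q), w0   [~->-rule on 2]
5. ~([]<>(~r | p) -> [][]~q), w0   [~->-rule on 2]
6. []<>(~r | p), w0   [~->-rule on 5]
7. ~[][]~q, w0   [~->-rule on 5]
8. r, w0   [~<>-rule on 3 via w0Rw0]
9. <>(~r | p) -> []~q, w0   [[]-rule on 4 via w0Rw0]
10. <>(~r | p), w0   [[]-rule on 6 via w0Rw0]
11. []~q, w0   [->-rule on 9 (branches; this branch)]
12. ~q, w0   [[]-rule on 11 via w0Rw0]
13. ~[]~q, w1   [~[]-rule on 7: fresh world w1, w0Rw1]
14. r, w1   [~<>-rule on 3 via w0Rw1]
15. <>(~r | p) -> []~q, w1   [[]-rule on 4 via w0Rw1]
16. <>(~r | p), w1   [[]-rule on 6 via w0Rw1]
17. ~q, w1   [[]-rule on 11 via w0Rw1]
18. ~<>(~r | p), w1   [->-rule on 15 (branches; this branch)]
19. ~(~r | p), w1   [~<>-rule on 18 via w1Rw1]
20. ~p, w1   [~|-rule on 19]
21. ~r | p, w2   [<>-rule on 10: fresh world w2, w0Rw2]
22. r, w2   [~<>-rule on 3 via w0Rw2]
23. <>(~r | p) -> []~q, w2   [[]-rule on 4 via w0Rw2]
24. <>(~r | p), w2   [[]-rule on 6 via w0Rw2]
25. ~q, w2   [[]-rule on 11 via w0Rw2]
26. p, w2   [|-rule on 21 (branches; this branch)]
27. []~q, w2   [->-rule on 23 (branches; this branch)]
28. q, w3   [~[]-rule on 13: fresh world w3, w1Rw3]
29. ~(~r | p), w3   [~<>-rule on 18 via w1Rw3]
30. r, w3   [~|-rule on 29]
31. ~p, w3   [~|-rule on 29]
32. ~r | p, w4   [<>-rule on 16: fresh world w4, w1Rw4]
33. ~(~r | p), w4   [~<>-rule on 18 via w1Rw4]
34. r, w4   [~|-rule on 33]
35. ~p, w4   [~|-rule on 33]
36. p, w4   [|-rule on 32 (branches; this branch)]
Accessibility: w0Rw0, w0Rw1, w0Rw2, w1Rw1, w1Rw3, w1Rw4, w2Rw2, w3Rw3, w4Rw4
Branch closes: p and ~p both at w4.
All branches of the negation close; one closing branch shown above.

Yes, valid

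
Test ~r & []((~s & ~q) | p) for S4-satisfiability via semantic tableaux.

Satisfiable (open branch found)

1. ~r & []((~s & ~q) | p), w0
2. ~r, w0   [&-rule on 1]
3. []((~s & ~q) | p), w0   [&-rule on 1]
4. (~s & ~q) | p, w0   [[]-rule on 3 via w0Rw0]
5. p, w0   [|-rule on 4 (branches; this branch)]
Accessibility: w0Rw0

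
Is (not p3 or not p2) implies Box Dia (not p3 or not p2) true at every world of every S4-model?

No, not valid

Tableau for the negation not ((not p3 or not p2) implies Box Dia (not p3 or not p2)):
1. not ((not p3 or not p2) implies Box Dia (not p3 or not p2)), w0
2. not p3 or not p2, w0   [neg-implies-rule on 1]
3. not Box Dia (not p3 or not p2), w0   [neg-implies-rule on 1]
4. not p2, w0   [or-rule on 2 (branches; this branch)]
5. not Dia (not p3 or not p2), w1   [neg-Box-rule on 3: fresh world w1, w0Rw1]
6. not (not p3 or not p2), w1   [neg-Dia-rule on 5 via w1Rw1]
7. p3, w1   [neg-or-rule on 6]
8. p2, w1   [neg-or-rule on 6]
Accessibility: w0Rw0, w0Rw1, w1Rw1
The negation has an open branch (countermodel exists).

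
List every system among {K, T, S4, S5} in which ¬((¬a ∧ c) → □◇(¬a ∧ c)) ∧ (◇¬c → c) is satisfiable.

S4-tableau for the formula:
1. ¬((¬a ∧ c) → □◇(¬a ∧ c)) ∧ (◇¬c → c), 0
2. ¬((¬a ∧ c) → □◇(¬a ∧ c)), 0
3. ◇¬c → c, 0
4. ¬a ∧ c, 0
5. ¬□◇(¬a ∧ c), 0
6. ¬a, 0
7. c, 0
8. ¬◇(¬a ∧ c), 1
9. ¬(¬a ∧ c), 1
10. ¬c, 1
Accessibility: 0R0, 0R1, 1R1
Complete open branch: satisfiable in S4, hence also in K, T (this S4-model is also a K-model and a T-model).
S5-tableau for the formula:
1. ¬((¬a ∧ c) → □◇(¬a ∧ c)) ∧ (◇¬c → c), 0
2. ¬((¬a ∧ c) → □◇(¬a ∧ c)), 0
3. ◇¬c → c, 0
4. ¬a ∧ c, 0
5. ¬□◇(¬a ∧ c), 0
6. ¬a, 0
7. c, 0
8. ¬◇¬c, 0
9. ¬◇(¬a ∧ c), 1
10. c, 1
11. ¬(¬a ∧ c), 0
12. ¬(¬a ∧ c), 1
13. ¬c, 0
Accessibility: 0R0, 0R1, 1R0, 1R1
Branch closes: c and ¬c both at 0.
Every branch closes (one shown): unsatisfiable in S5.

K, T, S4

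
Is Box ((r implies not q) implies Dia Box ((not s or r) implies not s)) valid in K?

Tableau for the negation not Box ((r implies not q) implies Dia Box ((not s or r) implies not s)):
1. not Box ((r implies not q) implies Dia Box ((not s or r) implies not s)), 0
2. not ((r implies not q) implies Dia Box ((not s or r) implies not s)), 1   [neg-Box-rule on 1: fresh world 1, 0R1]
3. r implies not q, 1   [neg-implies-rule on 2]
4. not Dia Box ((not s or r) implies not s), 1   [neg-implies-rule on 2]
5. not q, 1   [implies-rule on 3 (branches; this branch)]
Accessibility: 0R1
The negation has an open branch (countermodel exists).

No, not valid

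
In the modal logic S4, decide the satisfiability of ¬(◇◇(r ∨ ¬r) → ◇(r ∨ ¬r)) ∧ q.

Unsatisfiable

1. ¬(◇◇(r ∨ ¬r) → ◇(r ∨ ¬r)) ∧ q, u
2. ¬(◇◇(r ∨ ¬r) → ◇(r ∨ ¬r)), u
3. q, u
4. ◇◇(r ∨ ¬r), u
5. ¬◇(r ∨ ¬r), u
6. ¬(r ∨ ¬r), u
7. ¬r, u
8. r, u
Accessibility: uRu
Branch closes: r and ¬r both at u.
(One branch shown.) All branches close.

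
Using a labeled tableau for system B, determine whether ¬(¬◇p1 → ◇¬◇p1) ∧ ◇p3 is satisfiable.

Unsatisfiable

1. ¬(¬◇p1 → ◇¬◇p1) ∧ ◇p3, u
2. ¬(¬◇p1 → ◇¬◇p1), u   [∧-rule on 1]
3. ◇p3, u   [∧-rule on 1]
4. ¬◇p1, u   [¬→-rule on 2]
5. ¬◇¬◇p1, u   [¬→-rule on 2]
6. ¬p1, u   [¬◇-rule on 4 via uRu]
7. ◇p1, u   [¬◇-rule on 5 via uRu]
8. p3, v   [◇-rule on 3: fresh world v, uRv]
9. ¬p1, v   [¬◇-rule on 4 via uRv]
10. ◇p1, v   [¬◇-rule on 5 via uRv]
11. p1, w   [◇-rule on 7: fresh world w, uRw]
12. ¬p1, w   [¬◇-rule on 4 via uRw]
Accessibility: uRu, uRv, uRw, vRu, vRv, wRu, wRw
Branch closes: p1 and ¬p1 both at w.
(One branch shown.) All branches close.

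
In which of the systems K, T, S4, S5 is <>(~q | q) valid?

T, S4, S5

T-tableau for the negation ~<>(~q | q):
1. ~<>(~q | q), w0
2. ~(~q | q), w0
3. q, w0
4. ~q, w0
Accessibility: w0Rw0
Branch closes: q and ~q both at w0.
Every branch closes (one shown): valid in T, hence also in S4, S5 (every theorem of T is a theorem of S4 and S5).
K-tableau for the negation ~<>(~q | q):
1. ~<>(~q | q), w0
Complete open branch: countermodel on a K-frame, so not valid in K.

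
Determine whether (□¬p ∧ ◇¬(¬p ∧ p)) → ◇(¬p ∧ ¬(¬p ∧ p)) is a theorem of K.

Tableau for the negation ¬((□¬p ∧ ◇¬(¬p ∧ p)) → ◇(¬p ∧ ¬(¬p ∧ p))):
1. ¬((□¬p ∧ ◇¬(¬p ∧ p)) → ◇(¬p ∧ ¬(¬p ∧ p))), u
2. □¬p ∧ ◇¬(¬p ∧ p), u
3. ¬◇(¬p ∧ ¬(¬p ∧ p)), u
4. □¬p, u
5. ◇¬(¬p ∧ p), u
6. ¬(¬p ∧ p), v
7. ¬(¬p ∧ ¬(¬p ∧ p)), v
8. ¬p, v
9. ¬p ∧ p, v
10. p, v
Accessibility: uRv
Branch closes: p and ¬p both at v.
All branches of the negation close; one closing branch shown above.

Yes, valid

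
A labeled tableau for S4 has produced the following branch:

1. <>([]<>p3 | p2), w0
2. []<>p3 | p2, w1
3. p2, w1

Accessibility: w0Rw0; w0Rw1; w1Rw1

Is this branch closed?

There is no literal clash: for every atom and world, at most one sign appears.

Not closed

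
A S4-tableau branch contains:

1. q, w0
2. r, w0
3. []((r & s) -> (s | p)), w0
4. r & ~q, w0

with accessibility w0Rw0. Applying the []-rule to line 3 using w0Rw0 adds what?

(r & s) -> (s | p), w0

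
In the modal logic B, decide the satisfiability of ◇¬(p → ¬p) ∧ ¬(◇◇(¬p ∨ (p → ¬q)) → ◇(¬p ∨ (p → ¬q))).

Satisfiable (open branch found)

1. ◇¬(p → ¬p) ∧ ¬(◇◇(¬p ∨ (p → ¬q)) → ◇(¬p ∨ (p → ¬q))), u
2. ◇¬(p → ¬p), u
3. ¬(◇◇(¬p ∨ (p → ¬q)) → ◇(¬p ∨ (p → ¬q))), u
4. ◇◇(¬p ∨ (p → ¬q)), u
5. ¬◇(¬p ∨ (p → ¬q)), u
6. ¬(¬p ∨ (p → ¬q)), u
7. p, u
8. ¬(p → ¬q), u
9. q, u
10. ¬(p → ¬p), v
11. p, v
12. ¬(¬p ∨ (p → ¬q)), v
13. ¬(p → ¬q), v
14. q, v
15. ◇(¬p ∨ (p → ¬q)), w
16. ¬(¬p ∨ (p → ¬q)), w
17. p, w
18. ¬(p → ¬q), w
19. q, w
20. ¬p ∨ (p → ¬q), x
21. p → ¬q, x
22. ¬q, x
Accessibility: uRu, uRv, uRw, vRu, vRv, wRu, wRw, wRx, xRw, xRx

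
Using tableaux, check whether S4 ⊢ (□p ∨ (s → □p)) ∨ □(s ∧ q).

Not valid

Tableau for the negation ¬((□p ∨ (s → □p)) ∨ □(s ∧ q)):
1. ¬((□p ∨ (s → □p)) ∨ □(s ∧ q)), 0
2. ¬(□p ∨ (s → □p)), 0   [¬∨-rule on 1]
3. ¬□(s ∧ q), 0   [¬∨-rule on 1]
4. ¬□p, 0   [¬∨-rule on 2]
5. ¬(s → □p), 0   [¬∨-rule on 2]
6. s, 0   [¬→-rule on 5]
7. ¬(s ∧ q), 1   [¬□-rule on 3: fresh world 1, 0R1]
8. ¬q, 1   [¬∧-rule on 7 (branches; this branch)]
9. ¬p, 2   [¬□-rule on 4: fresh world 2, 0R2]
Accessibility: 0R0, 0R1, 0R2, 1R1, 2R2
The negation has an open branch (countermodel exists).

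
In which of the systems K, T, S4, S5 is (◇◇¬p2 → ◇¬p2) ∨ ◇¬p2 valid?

S4-tableau for the negation ¬((◇◇¬p2 → ◇¬p2) ∨ ◇¬p2):
1. ¬((◇◇¬p2 → ◇¬p2) ∨ ◇¬p2), u
2. ¬(◇◇¬p2 → ◇¬p2), u
3. ¬◇¬p2, u
4. ◇◇¬p2, u
5. p2, u
6. ◇¬p2, v
7. p2, v
8. ¬p2, w
9. p2, w
Accessibility: uRu, uRv, uRw, vRv, vRw, wRw
Branch closes: p2 and ¬p2 both at w.
Every branch closes (one shown): valid in S4, hence also in S5 (every theorem of S4 is a theorem of S5).
T-tableau for the negation ¬((◇◇¬p2 → ◇¬p2) ∨ ◇¬p2):
1. ¬((◇◇¬p2 → ◇¬p2) ∨ ◇¬p2), u
2. ¬(◇◇¬p2 → ◇¬p2), u
3. ¬◇¬p2, u
4. ◇◇¬p2, u
5. p2, u
6. ◇¬p2, v
7. p2, v
8. ¬p2, w
Accessibility: uRu, uRv, vRv, vRw, wRw
Complete open branch: countermodel on a T-frame, so not valid in T, nor in K (the same frame is also a K-frame).

S4, S5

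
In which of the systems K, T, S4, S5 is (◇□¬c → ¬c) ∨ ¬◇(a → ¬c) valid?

S4-tableau for the negation ¬((◇□¬c → ¬c) ∨ ¬◇(a → ¬c)):
1. ¬((◇□¬c → ¬c) ∨ ¬◇(a → ¬c)), 0
2. ¬(◇□¬c → ¬c), 0
3. ◇(a → ¬c), 0
4. ◇□¬c, 0
5. c, 0
6. a → ¬c, 1
7. ¬c, 1
8. □¬c, 2
9. ¬c, 2
Accessibility: 0R0, 0R1, 0R2, 1R1, 2R2
Complete open branch: countermodel on an S4-frame, so not valid in S4, nor in K, T (the same frame is also a K-frame and a T-frame).
S5-tableau for the negation ¬((◇□¬c → ¬c) ∨ ¬◇(a → ¬c)):
1. ¬((◇□¬c → ¬c) ∨ ¬◇(a → ¬c)), 0
2. ¬(◇□¬c → ¬c), 0
3. ◇(a → ¬c), 0
4. ◇□¬c, 0
5. c, 0
6. a → ¬c, 1
7. ¬c, 1
8. □¬c, 2
9. ¬c, 0
Accessibility: 0R0, 0R1, 0R2, 1R0, 1R1, 1R2, 2R0, 2R1, 2R2
Branch closes: c and ¬c both at 0.
Every branch closes (one shown): valid in S5.

S5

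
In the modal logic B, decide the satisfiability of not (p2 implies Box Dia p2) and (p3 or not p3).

Unsatisfiable

1. not (p2 implies Box Dia p2) and (p3 or not p3), u
2. not (p2 implies Box Dia p2), u
3. p3 or not p3, u
4. p2, u
5. not Box Dia p2, u
6. not p3, u
7. not Dia p2, v
8. not p2, u
Accessibility: uRu, uRv, vRu, vRv
Branch closes: p2 and not p2 both at u.
Every branch closes; the branch above is one of them.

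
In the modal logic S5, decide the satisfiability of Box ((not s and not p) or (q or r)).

Satisfiable

1. Box ((not s and not p) or (q or r)), 0
2. (not s and not p) or (q or r), 0
3. q or r, 0
4. r, 0
Accessibility: 0R0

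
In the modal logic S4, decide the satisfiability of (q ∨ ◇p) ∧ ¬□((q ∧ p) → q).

1. (q ∨ ◇p) ∧ ¬□((q ∧ p) → q), w0
2. q ∨ ◇p, w0
3. ¬□((q ∧ p) → q), w0
4. ◇p, w0
5. ¬((q ∧ p) → q), w1
6. q ∧ p, w1
7. ¬q, w1
8. q, w1
9. p, w1
Accessibility: w0Rw0, w0Rw1, w1Rw1
Branch closes: q and ¬q both at w1.
All branches of the tableau close; one closing branch shown above.

No, unsatisfiable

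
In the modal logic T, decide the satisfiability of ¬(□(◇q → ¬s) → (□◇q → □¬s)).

No, unsatisfiable

1. ¬(□(◇q → ¬s) → (□◇q → □¬s)), 0
2. □(◇q → ¬s), 0
3. ¬(□◇q → □¬s), 0
4. □◇q, 0
5. ¬□¬s, 0
6. ◇q → ¬s, 0
7. ◇q, 0
8. ¬s, 0
9. s, 1
10. ◇q → ¬s, 1
11. ◇q, 1
12. ¬◇q, 1
13. ¬q, 1
14. q, 2
15. ◇q → ¬s, 2
16. ◇q, 2
17. ¬s, 2
18. q, 3
19. ¬q, 3
Accessibility: 0R0, 0R1, 0R2, 1R1, 1R3, 2R2, 3R3
Branch closes: q and ¬q both at 3.
Every branch closes; the branch above is one of them.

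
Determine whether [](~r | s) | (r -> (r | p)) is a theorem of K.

Yes, valid

Tableau for the negation ~([](~r | s) | (r -> (r | p))):
1. ~([](~r | s) | (r -> (r | p))), w0
2. ~[](~r | s), w0
3. ~(r -> (r | p)), w0
4. r, w0
5. ~(r | p), w0
6. ~r, w0
7. ~p, w0
Branch closes: r and ~r both at w0.
Every branch of the negation's tableau closes; the branch above is one of them.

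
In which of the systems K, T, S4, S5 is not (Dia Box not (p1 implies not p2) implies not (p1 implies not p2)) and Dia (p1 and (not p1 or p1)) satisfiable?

S4-tableau for the formula:
1. not (Dia Box not (p1 implies not p2) implies not (p1 implies not p2)) and Dia (p1 and (not p1 or p1)), 0
2. not (Dia Box not (p1 implies not p2) implies not (p1 implies not p2)), 0   [and-rule on 1]
3. Dia (p1 and (not p1 or p1)), 0   [and-rule on 1]
4. Dia Box not (p1 implies not p2), 0   [neg-implies-rule on 2]
5. p1 implies not p2, 0   [neg-implies-rule on 2]
6. not p2, 0   [implies-rule on 5 (branches; this branch)]
7. p1 and (not p1 or p1), 1   [Dia-rule on 3: fresh world 1, 0R1]
8. p1, 1   [and-rule on 7]
9. not p1 or p1, 1   [and-rule on 7]
10. Box not (p1 implies not p2), 2   [Dia-rule on 4: fresh world 2, 0R2]
11. not (p1 implies not p2), 2   [Box-rule on 10 via 2R2]
12. p1, 2   [neg-implies-rule on 11]
13. p2, 2   [neg-implies-rule on 11]
Accessibility: 0R0, 0R1, 0R2, 1R1, 2R2
Complete open branch: satisfiable in S4, hence also in K, T (this S4-model is also a K-model and a T-model).
S5-tableau for the formula:
1. not (Dia Box not (p1 implies not p2) implies not (p1 implies not p2)) and Dia (p1 and (not p1 or p1)), 0
2. not (Dia Box not (p1 implies not p2) implies not (p1 implies not p2)), 0   [and-rule on 1]
3. Dia (p1 and (not p1 or p1)), 0   [and-rule on 1]
4. Dia Box not (p1 implies not p2), 0   [neg-implies-rule on 2]
5. p1 implies not p2, 0   [neg-implies-rule on 2]
6. not p2, 0   [implies-rule on 5 (branches; this branch)]
7. p1 and (not p1 or p1), 1   [Dia-rule on 3: fresh world 1, 0R1]
8. p1, 1   [and-rule on 7]
9. not p1 or p1, 1   [and-rule on 7]
10. Box not (p1 implies not p2), 2   [Dia-rule on 4: fresh world 2, 0R2]
11. not (p1 implies not p2), 0   [Box-rule on 10 via 2R0]
12. p1, 0   [neg-implies-rule on 11]
13. p2, 0   [neg-implies-rule on 11]
Accessibility: 0R0, 0R1, 0R2, 1R0, 1R1, 1R2, 2R0, 2R1, 2R2
Branch closes: p2 and not p2 both at 0.
Every branch closes (one shown): unsatisfiable in S5.

K, T, S4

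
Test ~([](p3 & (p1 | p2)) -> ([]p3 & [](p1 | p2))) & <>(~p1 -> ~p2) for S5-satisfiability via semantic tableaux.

1. ~([](p3 & (p1 | p2)) -> ([]p3 & [](p1 | p2))) & <>(~p1 -> ~p2), u
2. ~([](p3 & (p1 | p2)) -> ([]p3 & [](p1 | p2))), u
3. <>(~p1 -> ~p2), u
4. [](p3 & (p1 | p2)), u
5. ~([]p3 & [](p1 | p2)), u
6. p3 & (p1 | p2), u
7. p3, u
8. p1 | p2, u
9. ~[](p1 | p2), u
10. p2, u
11. ~p1 -> ~p2, v
12. p3 & (p1 | p2), v
13. p3, v
14. p1 | p2, v
15. ~p2, v
16. p1, v
17. ~(p1 | p2), w
18. ~p1, w
19. ~p2, w
20. p3 & (p1 | p2), w
21. p3, w
22. p1 | p2, w
23. p2, w
Accessibility: uRu, uRv, uRw, vRu, vRv, vRw, wRu, wRv, wRw
Branch closes: p2 and ~p2 both at w.
(One branch shown.) All branches close.

Unsatisfiable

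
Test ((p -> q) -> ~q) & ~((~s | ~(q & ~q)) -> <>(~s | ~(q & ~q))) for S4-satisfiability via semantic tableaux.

1. ((p -> q) -> ~q) & ~((~s | ~(q & ~q)) -> <>(~s | ~(q & ~q))), u
2. (p -> q) -> ~q, u
3. ~((~s | ~(q & ~q)) -> <>(~s | ~(q & ~q))), u
4. ~s | ~(q & ~q), u
5. ~<>(~s | ~(q & ~q)), u
6. ~(~s | ~(q & ~q)), u
7. s, u
8. q & ~q, u
9. q, u
10. ~q, u
Accessibility: uRu
Branch closes: q and ~q both at u.
All branches of the tableau close; one closing branch shown above.

No, unsatisfiable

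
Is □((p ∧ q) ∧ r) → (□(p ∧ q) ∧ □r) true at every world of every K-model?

Tableau for the negation ¬(□((p ∧ q) ∧ r) → (□(p ∧ q) ∧ □r)):
1. ¬(□((p ∧ q) ∧ r) → (□(p ∧ q) ∧ □r)), 0
2. □((p ∧ q) ∧ r), 0   [¬→-rule on 1]
3. ¬(□(p ∧ q) ∧ □r), 0   [¬→-rule on 1]
4. ¬□(p ∧ q), 0   [¬∧-rule on 3 (branches; this branch)]
5. ¬(p ∧ q), 1   [¬□-rule on 4: fresh world 1, 0R1]
6. (p ∧ q) ∧ r, 1   [□-rule on 2 via 0R1]
7. p ∧ q, 1   [∧-rule on 6]
8. r, 1   [∧-rule on 6]
9. p, 1   [∧-rule on 7]
10. q, 1   [∧-rule on 7]
11. ¬q, 1   [¬∧-rule on 5 (branches; this branch)]
Accessibility: 0R1
Branch closes: q and ¬q both at 1.
Every branch of the negation's tableau closes; the branch above is one of them.

Valid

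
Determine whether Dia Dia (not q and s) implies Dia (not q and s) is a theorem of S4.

Tableau for the negation not (Dia Dia (not q and s) implies Dia (not q and s)):
1. not (Dia Dia (not q and s) implies Dia (not q and s)), w0
2. Dia Dia (not q and s), w0
3. not Dia (not q and s), w0
4. not (not q and s), w0
5. not s, w0
6. Dia (not q and s), w1
7. not (not q and s), w1
8. not s, w1
9. not q and s, w2
10. not q, w2
11. s, w2
12. not (not q and s), w2
13. not s, w2
Accessibility: w0Rw0, w0Rw1, w0Rw2, w1Rw1, w1Rw2, w2Rw2
Branch closes: s and not s both at w2.
Every branch of the negation's tableau closes; the branch above is one of them.

Valid in S4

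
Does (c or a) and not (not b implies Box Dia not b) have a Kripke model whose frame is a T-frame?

Yes, satisfiable

1. (c or a) and not (not b implies Box Dia not b), u
2. c or a, u
3. not (not b implies Box Dia not b), u
4. not b, u
5. not Box Dia not b, u
6. a, u
7. not Dia not b, v
8. b, v
Accessibility: uRu, uRv, vRv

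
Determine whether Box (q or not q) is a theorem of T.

Valid

Tableau for the negation not Box (q or not q):
1. not Box (q or not q), 0
2. not (q or not q), 1
3. not q, 1
4. q, 1
Accessibility: 0R0, 0R1, 1R1
Branch closes: q and not q both at 1.
All branches of the negation close; one closing branch shown above.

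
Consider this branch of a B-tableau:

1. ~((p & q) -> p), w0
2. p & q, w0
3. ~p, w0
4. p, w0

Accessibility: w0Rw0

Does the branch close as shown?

Closed

Both p and ~p appear at w0.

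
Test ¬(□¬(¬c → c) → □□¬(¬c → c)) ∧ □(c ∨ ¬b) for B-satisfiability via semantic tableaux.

Satisfiable

1. ¬(□¬(¬c → c) → □□¬(¬c → c)) ∧ □(c ∨ ¬b), 0
2. ¬(□¬(¬c → c) → □□¬(¬c → c)), 0
3. □(c ∨ ¬b), 0
4. □¬(¬c → c), 0
5. ¬□□¬(¬c → c), 0
6. c ∨ ¬b, 0
7. ¬(¬c → c), 0
8. ¬c, 0
9. ¬b, 0
10. ¬□¬(¬c → c), 1
11. c ∨ ¬b, 1
12. ¬(¬c → c), 1
13. ¬c, 1
14. ¬b, 1
15. ¬c → c, 2
16. c, 2
Accessibility: 0R0, 0R1, 1R0, 1R1, 1R2, 2R1, 2R2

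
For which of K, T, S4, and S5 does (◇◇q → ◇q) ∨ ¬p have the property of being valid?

T-tableau for the negation ¬((◇◇q → ◇q) ∨ ¬p):
1. ¬((◇◇q → ◇q) ∨ ¬p), w0
2. ¬(◇◇q → ◇q), w0
3. p, w0
4. ◇◇q, w0
5. ¬◇q, w0
6. ¬q, w0
7. ◇q, w1
8. ¬q, w1
9. q, w2
Accessibility: w0Rw0, w0Rw1, w1Rw1, w1Rw2, w2Rw2
Complete open branch: countermodel on a T-frame, so not valid in T, nor in K (the same frame is also a K-frame).
S4-tableau for the negation ¬((◇◇q → ◇q) ∨ ¬p):
1. ¬((◇◇q → ◇q) ∨ ¬p), w0
2. ¬(◇◇q → ◇q), w0
3. p, w0
4. ◇◇q, w0
5. ¬◇q, w0
6. ¬q, w0
7. ◇q, w1
8. ¬q, w1
9. q, w2
10. ¬q, w2
Accessibility: w0Rw0, w0Rw1, w0Rw2, w1Rw1, w1Rw2, w2Rw2
Branch closes: q and ¬q both at w2.
Every branch closes (one shown): valid in S4, hence also in S5 (every theorem of S4 is a theorem of S5).

S4, S5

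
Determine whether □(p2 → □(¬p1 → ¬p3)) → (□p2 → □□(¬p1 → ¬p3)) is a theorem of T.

Valid

Tableau for the negation ¬(□(p2 → □(¬p1 → ¬p3)) → (□p2 → □□(¬p1 → ¬p3))):
1. ¬(□(p2 → □(¬p1 → ¬p3)) → (□p2 → □□(¬p1 → ¬p3))), w0
2. □(p2 → □(¬p1 → ¬p3)), w0   [¬→-rule on 1]
3. ¬(□p2 → □□(¬p1 → ¬p3)), w0   [¬→-rule on 1]
4. □p2, w0   [¬→-rule on 3]
5. ¬□□(¬p1 → ¬p3), w0   [¬→-rule on 3]
6. p2 → □(¬p1 → ¬p3), w0   [□-rule on 2 via w0Rw0]
7. p2, w0   [□-rule on 4 via w0Rw0]
8. □(¬p1 → ¬p3), w0   [→-rule on 6 (branches; this branch)]
9. ¬p1 → ¬p3, w0   [□-rule on 8 via w0Rw0]
10. ¬p3, w0   [→-rule on 9 (branches; this branch)]
11. ¬□(¬p1 → ¬p3), w1   [¬□-rule on 5: fresh world w1, w0Rw1]
12. p2 → □(¬p1 → ¬p3), w1   [□-rule on 2 via w0Rw1]
13. p2, w1   [□-rule on 4 via w0Rw1]
14. ¬p1 → ¬p3, w1   [□-rule on 8 via w0Rw1]
15. □(¬p1 → ¬p3), w1   [→-rule on 12 (branches; this branch)]
16. ¬p3, w1   [→-rule on 14 (branches; this branch)]
17. ¬(¬p1 → ¬p3), w2   [¬□-rule on 11: fresh world w2, w1Rw2]
18. ¬p1, w2   [¬→-rule on 17]
19. p3, w2   [¬→-rule on 17]
20. ¬p1 → ¬p3, w2   [□-rule on 15 via w1Rw2]
21. ¬p3, w2   [→-rule on 20 (branches; this branch)]
Accessibility: w0Rw0, w0Rw1, w1Rw1, w1Rw2, w2Rw2
Branch closes: p3 and ¬p3 both at w2.
All branches of the negation close; one closing branch shown above.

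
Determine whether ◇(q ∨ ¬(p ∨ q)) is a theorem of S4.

Not valid

Tableau for the negation ¬◇(q ∨ ¬(p ∨ q)):
1. ¬◇(q ∨ ¬(p ∨ q)), u
2. ¬(q ∨ ¬(p ∨ q)), u
3. ¬q, u
4. p ∨ q, u
5. p, u
Accessibility: uRu
The negation has an open branch (countermodel exists).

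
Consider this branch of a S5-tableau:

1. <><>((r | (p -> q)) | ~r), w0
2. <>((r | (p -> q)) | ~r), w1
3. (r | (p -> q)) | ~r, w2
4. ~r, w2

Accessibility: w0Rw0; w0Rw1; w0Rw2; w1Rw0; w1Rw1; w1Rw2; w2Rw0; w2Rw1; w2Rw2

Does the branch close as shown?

No, open

No world carries both an atom and its negation.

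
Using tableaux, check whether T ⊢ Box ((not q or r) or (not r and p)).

Tableau for the negation not Box ((not q or r) or (not r and p)):
1. not Box ((not q or r) or (not r and p)), u
2. not ((not q or r) or (not r and p)), v
3. not (not q or r), v
4. not (not r and p), v
5. q, v
6. not r, v
7. not p, v
Accessibility: uRu, uRv, vRv
The negation has an open branch (countermodel exists).

Invalid (countermodel exists)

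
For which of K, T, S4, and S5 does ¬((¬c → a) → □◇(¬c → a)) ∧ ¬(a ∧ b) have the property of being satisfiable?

K, T, S4

S5-tableau for the formula:
1. ¬((¬c → a) → □◇(¬c → a)) ∧ ¬(a ∧ b), u
2. ¬((¬c → a) → □◇(¬c → a)), u
3. ¬(a ∧ b), u
4. ¬c → a, u
5. ¬□◇(¬c → a), u
6. ¬b, u
7. a, u
8. ¬◇(¬c → a), v
9. ¬(¬c → a), u
10. ¬c, u
11. ¬a, u
Accessibility: uRu, uRv, vRu, vRv
Branch closes: a and ¬a both at u.
Every branch closes (one shown): unsatisfiable in S5.
S4-tableau for the formula:
1. ¬((¬c → a) → □◇(¬c → a)) ∧ ¬(a ∧ b), u
2. ¬((¬c → a) → □◇(¬c → a)), u
3. ¬(a ∧ b), u
4. ¬c → a, u
5. ¬□◇(¬c → a), u
6. ¬b, u
7. a, u
8. ¬◇(¬c → a), v
9. ¬(¬c → a), v
10. ¬c, v
11. ¬a, v
Accessibility: uRu, uRv, vRv
Complete open branch: satisfiable in S4, hence also in K, T (this S4-model is also a K-model and a T-model).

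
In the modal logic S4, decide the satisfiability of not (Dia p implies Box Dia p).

Satisfiable (open branch found)

1. not (Dia p implies Box Dia p), 0
2. Dia p, 0
3. not Box Dia p, 0
4. p, 1
5. not Dia p, 2
6. not p, 2
Accessibility: 0R0, 0R1, 0R2, 1R1, 2R2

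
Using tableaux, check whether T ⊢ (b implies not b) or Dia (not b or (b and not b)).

Invalid (countermodel exists)

Tableau for the negation not ((b implies not b) or Dia (not b or (b and not b))):
1. not ((b implies not b) or Dia (not b or (b and not b))), 0
2. not (b implies not b), 0
3. not Dia (not b or (b and not b)), 0
4. b, 0
5. not (not b or (b and not b)), 0
6. not (b and not b), 0
Accessibility: 0R0
The negation has an open branch (countermodel exists).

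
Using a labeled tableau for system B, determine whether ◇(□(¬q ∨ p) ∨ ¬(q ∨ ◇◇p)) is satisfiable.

1. ◇(□(¬q ∨ p) ∨ ¬(q ∨ ◇◇p)), w0
2. □(¬q ∨ p) ∨ ¬(q ∨ ◇◇p), w1   [◇-rule on 1: fresh world w1, w0Rw1]
3. ¬(q ∨ ◇◇p), w1   [∨-rule on 2 (branches; this branch)]
4. ¬q, w1   [¬∨-rule on 3]
5. ¬◇◇p, w1   [¬∨-rule on 3]
6. ¬◇p, w0   [¬◇-rule on 5 via w1Rw0]
7. ¬◇p, w1   [¬◇-rule on 5 via w1Rw1]
8. ¬p, w0   [¬◇-rule on 6 via w0Rw0]
9. ¬p, w1   [¬◇-rule on 6 via w0Rw1]
Accessibility: w0Rw0, w0Rw1, w1Rw0, w1Rw1

Yes, satisfiable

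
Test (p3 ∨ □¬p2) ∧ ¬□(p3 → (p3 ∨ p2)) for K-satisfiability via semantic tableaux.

Unsatisfiable

1. (p3 ∨ □¬p2) ∧ ¬□(p3 → (p3 ∨ p2)), 0
2. p3 ∨ □¬p2, 0
3. ¬□(p3 → (p3 ∨ p2)), 0
4. □¬p2, 0
5. ¬(p3 → (p3 ∨ p2)), 1
6. p3, 1
7. ¬(p3 ∨ p2), 1
8. ¬p3, 1
9. ¬p2, 1
Accessibility: 0R1
Branch closes: p3 and ¬p3 both at 1.
All branches of the tableau close; one closing branch shown above.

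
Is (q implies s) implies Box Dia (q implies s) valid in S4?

No, not valid

Tableau for the negation not ((q implies s) implies Box Dia (q implies s)):
1. not ((q implies s) implies Box Dia (q implies s)), 0
2. q implies s, 0
3. not Box Dia (q implies s), 0
4. s, 0
5. not Dia (q implies s), 1
6. not (q implies s), 1
7. q, 1
8. not s, 1
Accessibility: 0R0, 0R1, 1R1
The negation has an open branch (countermodel exists).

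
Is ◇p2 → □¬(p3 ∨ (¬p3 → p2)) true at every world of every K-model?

Tableau for the negation ¬(◇p2 → □¬(p3 ∨ (¬p3 → p2))):
1. ¬(◇p2 → □¬(p3 ∨ (¬p3 → p2))), u
2. ◇p2, u
3. ¬□¬(p3 ∨ (¬p3 → p2)), u
4. p2, v
5. p3 ∨ (¬p3 → p2), w
6. ¬p3 → p2, w
7. p2, w
Accessibility: uRv, uRw
The negation has an open branch (countermodel exists).

Not valid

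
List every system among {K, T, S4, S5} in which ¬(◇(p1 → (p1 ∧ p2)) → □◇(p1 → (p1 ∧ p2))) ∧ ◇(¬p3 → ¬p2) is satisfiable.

K, T, S4

S5-tableau for the formula:
1. ¬(◇(p1 → (p1 ∧ p2)) → □◇(p1 → (p1 ∧ p2))) ∧ ◇(¬p3 → ¬p2), w0
2. ¬(◇(p1 → (p1 ∧ p2)) → □◇(p1 → (p1 ∧ p2))), w0
3. ◇(¬p3 → ¬p2), w0
4. ◇(p1 → (p1 ∧ p2)), w0
5. ¬□◇(p1 → (p1 ∧ p2)), w0
6. ¬p3 → ¬p2, w1
7. ¬p2, w1
8. p1 → (p1 ∧ p2), w2
9. p1 ∧ p2, w2
10. p1, w2
11. p2, w2
12. ¬◇(p1 → (p1 ∧ p2)), w3
13. ¬(p1 → (p1 ∧ p2)), w0
14. p1, w0
15. ¬(p1 ∧ p2), w0
16. ¬(p1 → (p1 ∧ p2)), w1
17. p1, w1
18. ¬(p1 ∧ p2), w1
19. ¬(p1 → (p1 ∧ p2)), w2
20. ¬(p1 ∧ p2), w2
21. ¬(p1 → (p1 ∧ p2)), w3
22. p1, w3
23. ¬(p1 ∧ p2), w3
24. ¬p2, w0
25. ¬p2, w2
Accessibility: w0Rw0, w0Rw1, w0Rw2, w0Rw3, w1Rw0, w1Rw1, w1Rw2, w1Rw3, w2Rw0, w2Rw1, w2Rw2, w2Rw3, w3Rw0, w3Rw1, w3Rw2, w3Rw3
Branch closes: p2 and ¬p2 both at w2.
Every branch closes (one shown): unsatisfiable in S5.
S4-tableau for the formula:
1. ¬(◇(p1 → (p1 ∧ p2)) → □◇(p1 → (p1 ∧ p2))) ∧ ◇(¬p3 → ¬p2), w0
2. ¬(◇(p1 → (p1 ∧ p2)) → □◇(p1 → (p1 ∧ p2))), w0
3. ◇(¬p3 → ¬p2), w0
4. ◇(p1 → (p1 ∧ p2)), w0
5. ¬□◇(p1 → (p1 ∧ p2)), w0
6. ¬p3 → ¬p2, w1
7. ¬p2, w1
8. p1 → (p1 ∧ p2), w2
9. p1 ∧ p2, w2
10. p1, w2
11. p2, w2
12. ¬◇(p1 → (p1 ∧ p2)), w3
13. ¬(p1 → (p1 ∧ p2)), w3
14. p1, w3
15. ¬(p1 ∧ p2), w3
16. ¬p2, w3
Accessibility: w0Rw0, w0Rw1, w0Rw2, w0Rw3, w1Rw1, w2Rw2, w3Rw3
Complete open branch: satisfiable in S4, hence also in K, T (this S4-model is also a K-model and a T-model).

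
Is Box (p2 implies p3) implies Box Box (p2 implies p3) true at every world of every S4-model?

Valid in S4

Tableau for the negation not (Box (p2 implies p3) implies Box Box (p2 implies p3)):
1. not (Box (p2 implies p3) implies Box Box (p2 implies p3)), 0
2. Box (p2 implies p3), 0
3. not Box Box (p2 implies p3), 0
4. p2 implies p3, 0
5. p3, 0
6. not Box (p2 implies p3), 1
7. p2 implies p3, 1
8. p3, 1
9. not (p2 implies p3), 2
10. p2, 2
11. not p3, 2
12. p2 implies p3, 2
13. p3, 2
Accessibility: 0R0, 0R1, 0R2, 1R1, 1R2, 2R2
Branch closes: p3 and not p3 both at 2.
Every branch of the negation's tableau closes; the branch above is one of them.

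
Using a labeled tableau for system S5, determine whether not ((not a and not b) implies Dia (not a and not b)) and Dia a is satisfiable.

No, unsatisfiable

1. not ((not a and not b) implies Dia (not a and not b)) and Dia a, 0
2. not ((not a and not b) implies Dia (not a and not b)), 0
3. Dia a, 0
4. not a and not b, 0
5. not Dia (not a and not b), 0
6. not a, 0
7. not b, 0
8. not (not a and not b), 0
9. b, 0
Accessibility: 0R0
Branch closes: b and not b both at 0.
Every branch closes; the branch above is one of them.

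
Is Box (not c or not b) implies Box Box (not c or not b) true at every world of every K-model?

Tableau for the negation not (Box (not c or not b) implies Box Box (not c or not b)):
1. not (Box (not c or not b) implies Box Box (not c or not b)), 0
2. Box (not c or not b), 0
3. not Box Box (not c or not b), 0
4. not Box (not c or not b), 1
5. not c or not b, 1
6. not b, 1
7. not (not c or not b), 2
8. c, 2
9. b, 2
Accessibility: 0R1, 1R2
The negation has an open branch (countermodel exists).

Invalid (countermodel exists)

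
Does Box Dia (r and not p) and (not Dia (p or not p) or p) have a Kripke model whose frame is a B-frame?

Satisfiable

1. Box Dia (r and not p) and (not Dia (p or not p) or p), u
2. Box Dia (r and not p), u
3. not Dia (p or not p) or p, u
4. Dia (r and not p), u
5. p, u
6. r and not p, v
7. r, v
8. not p, v
9. Dia (r and not p), v
10. r and not p, w
11. r, w
12. not p, w
Accessibility: uRu, uRv, vRu, vRv, vRw, wRv, wRw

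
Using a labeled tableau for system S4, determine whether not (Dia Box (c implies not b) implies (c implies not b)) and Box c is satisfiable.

1. not (Dia Box (c implies not b) implies (c implies not b)) and Box c, 0
2. not (Dia Box (c implies not b) implies (c implies not b)), 0
3. Box c, 0
4. Dia Box (c implies not b), 0
5. not (c implies not b), 0
6. c, 0
7. b, 0
8. Box (c implies not b), 1
9. c, 1
10. c implies not b, 1
11. not b, 1
Accessibility: 0R0, 0R1, 1R1

Satisfiable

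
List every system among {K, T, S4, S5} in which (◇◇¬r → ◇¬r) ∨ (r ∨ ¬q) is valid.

T, S4, S5

T-tableau for the negation ¬((◇◇¬r → ◇¬r) ∨ (r ∨ ¬q)):
1. ¬((◇◇¬r → ◇¬r) ∨ (r ∨ ¬q)), u
2. ¬(◇◇¬r → ◇¬r), u   [¬∨-rule on 1]
3. ¬(r ∨ ¬q), u   [¬∨-rule on 1]
4. ◇◇¬r, u   [¬→-rule on 2]
5. ¬◇¬r, u   [¬→-rule on 2]
6. ¬r, u   [¬∨-rule on 3]
7. q, u   [¬∨-rule on 3]
8. r, u   [¬◇-rule on 5 via uRu]
Accessibility: uRu
Branch closes: r and ¬r both at u.
Every branch closes (one shown): valid in T, hence also in S4, S5 (every theorem of T is a theorem of S4 and S5).
K-tableau for the negation ¬((◇◇¬r → ◇¬r) ∨ (r ∨ ¬q)):
1. ¬((◇◇¬r → ◇¬r) ∨ (r ∨ ¬q)), u
2. ¬(◇◇¬r → ◇¬r), u   [¬∨-rule on 1]
3. ¬(r ∨ ¬q), u   [¬∨-rule on 1]
4. ◇◇¬r, u   [¬→-rule on 2]
5. ¬◇¬r, u   [¬→-rule on 2]
6. ¬r, u   [¬∨-rule on 3]
7. q, u   [¬∨-rule on 3]
8. ◇¬r, v   [◇-rule on 4: fresh world v, uRv]
9. r, v   [¬◇-rule on 5 via uRv]
10. ¬r, w   [◇-rule on 8: fresh world w, vRw]
Accessibility: uRv, vRw
Complete open branch: countermodel on a K-frame, so not valid in K.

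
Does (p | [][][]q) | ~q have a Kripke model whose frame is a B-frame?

1. (p | [][][]q) | ~q, w0
2. ~q, w0   [|-rule on 1 (branches; this branch)]
Accessibility: w0Rw0

Satisfiable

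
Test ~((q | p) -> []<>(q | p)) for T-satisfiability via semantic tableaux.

Satisfiable (open branch found)

1. ~((q | p) -> []<>(q | p)), 0
2. q | p, 0
3. ~[]<>(q | p), 0
4. p, 0
5. ~<>(q | p), 1
6. ~(q | p), 1
7. ~q, 1
8. ~p, 1
Accessibility: 0R0, 0R1, 1R1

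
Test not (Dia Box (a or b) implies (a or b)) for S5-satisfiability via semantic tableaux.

No, unsatisfiable

1. not (Dia Box (a or b) implies (a or b)), w0
2. Dia Box (a or b), w0
3. not (a or b), w0
4. not a, w0
5. not b, w0
6. Box (a or b), w1
7. a or b, w0
8. a or b, w1
9. b, w0
Accessibility: w0Rw0, w0Rw1, w1Rw0, w1Rw1
Branch closes: b and not b both at w0.
Every branch closes; the branch above is one of them.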